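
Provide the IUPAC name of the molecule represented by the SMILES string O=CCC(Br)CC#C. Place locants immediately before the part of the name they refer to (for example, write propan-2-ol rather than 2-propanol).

The longest carbon chain that includes the –CHO group and the multiple bond has 6 carbons, so the parent hydride is hexane.
The principal characteristic group is an aldehyde (terminal –CHO), named with the suffix -al.
The chain contains a C≡C triple bond, so the unsaturation ending is -yne.
Choose the numbering such that the aldehyde carbon is C-1 by definition.
That gives the triple bond between C-5 and C-6; a bromo group at C-3.
Putting it together: 3-bromohex-5-ynal.

3-bromohex-5-ynal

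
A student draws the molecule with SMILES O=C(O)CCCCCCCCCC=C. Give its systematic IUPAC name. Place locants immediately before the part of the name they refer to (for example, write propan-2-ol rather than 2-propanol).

The longest carbon chain that includes the –COOH group and the multiple bond has 12 carbons, so the parent hydride is dodecane.
The principal characteristic group is a carboxylic acid (terminal –COOH), named with the suffix -oic acid.
A C=C double bond in the chain gives the infix -ene-.
Number the chain so that the carboxylic acid carbon is C-1 by definition.
This places the double bond between C-11 and C-12.
Putting it together: dodec-11-enoic acid.

dodec-11-enoic acid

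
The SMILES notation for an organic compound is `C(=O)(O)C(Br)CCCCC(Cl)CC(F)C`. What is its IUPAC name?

Counting along the main chain through the –COOH group gives 10 carbons: the parent is decane.
A carboxylic acid (terminal –COOH) is the principal characteristic group, giving the suffix -oic acid.
Choose the numbering such that the carboxylic acid carbon is C-1 by definition.
This places a bromo group at C-2; a chloro group at C-7; a fluoro group at C-9.
Substituent prefixes are cited in alphabetical order (multiplying prefixes like di-/tri- are ignored for ordering).
The name is 2-bromo-7-chloro-9-fluorodecanoic acid.

2-bromo-7-chloro-9-fluorodecanoic acid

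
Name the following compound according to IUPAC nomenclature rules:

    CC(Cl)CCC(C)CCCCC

The longest continuous carbon chain has 10 atoms, so the parent hydride is decane.
Choose the numbering such that the substituent locant set {2,5} is lower than {6,9} at the first point of difference.
With this numbering: a chloro group at C-2; a methyl group at C-5.
The substituents are ordered alphabetically, ignoring any di-/tri- multipliers.
Assembling the pieces gives 2-chloro-5-methyldecane.

2-chloro-5-methyldecane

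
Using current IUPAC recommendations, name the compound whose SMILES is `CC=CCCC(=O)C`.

The longest carbon chain that includes the carbonyl and the multiple bond has 7 carbons, so the parent hydride is heptane.
The principal characteristic group is a ketone (C=O on an internal carbon), named with the suffix -one.
A C=C double bond in the chain gives the infix -ene-.
The numbering direction is chosen so that numbering from this end puts the carbonyl group at C-2 rather than C-6.
This places the carbonyl at C-2; the double bond between C-5 and C-6.
The name is hept-5-en-2-one.

hept-5-en-2-one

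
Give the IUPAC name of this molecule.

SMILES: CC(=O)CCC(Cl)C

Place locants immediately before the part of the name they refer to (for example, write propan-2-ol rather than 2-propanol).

5-chlorohexan-2-one

The longest chain bearing the carbonyl is 6 carbons long (hexane).
A ketone (C=O on an internal carbon) is the principal characteristic group, giving the suffix -one.
Choose the numbering such that numbering from this end puts the carbonyl group at C-2 rather than C-5.
With this numbering: the carbonyl at C-2; a chloro group at C-5.
Putting it together: 5-chlorohexan-2-one.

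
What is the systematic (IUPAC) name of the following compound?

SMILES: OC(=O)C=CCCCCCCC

The longest carbon chain that includes the –COOH group and the multiple bond has 10 carbons, so the parent hydride is decane.
A carboxylic acid (terminal –COOH) is the principal characteristic group, giving the suffix -oic acid.
There is one C=C double bond, indicated by the ending -ene.
Choose the numbering such that the carboxylic acid carbon is C-1 by definition.
With this numbering: the double bond between C-2 and C-3.
Putting it together: dec-2-enoic acid.

dec-2-enoic acid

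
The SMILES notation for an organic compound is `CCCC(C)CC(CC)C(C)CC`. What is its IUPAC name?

The longest carbon chain is 9 atoms: the parent is nonane.
Number the chain so that the substituent locant set {3,4,6} is lower than {4,6,7} at the first point of difference.
With this numbering: an ethyl group at C-4; methyl groups at C-3 and C-6.
The substituents are ordered alphabetically, ignoring any di-/tri- multipliers.
Assembling the pieces gives 4-ethyl-3,6-dimethylnonane.

4-ethyl-3,6-dimethylnonane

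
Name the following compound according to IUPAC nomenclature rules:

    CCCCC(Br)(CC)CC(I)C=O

The longest chain bearing the –CHO group is 8 carbons long (octane).
The principal characteristic group is an aldehyde (terminal –CHO), named with the suffix -al.
Number the chain so that the aldehyde carbon is C-1 by definition.
This places a bromo group at C-4; an ethyl group at C-4; an iodo group at C-2.
The substituents are ordered alphabetically, ignoring any di-/tri- multipliers.
Putting it together: 4-bromo-4-ethyl-2-iodooctanal.

4-bromo-4-ethyl-2-iodooctanal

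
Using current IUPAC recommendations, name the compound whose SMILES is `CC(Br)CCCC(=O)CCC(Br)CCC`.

2,9-dibromododecan-6-one

The longest carbon chain that includes the carbonyl has 12 carbons, so the parent hydride is dodecane.
The principal characteristic group is a ketone (C=O on an internal carbon), named with the suffix -one.
The numbering direction is chosen so that numbering from this end puts the carbonyl group at C-6 rather than C-7.
With this numbering: the carbonyl at C-6; bromo groups at C-2 and C-9.
Putting it together: 2,9-dibromododecan-6-one.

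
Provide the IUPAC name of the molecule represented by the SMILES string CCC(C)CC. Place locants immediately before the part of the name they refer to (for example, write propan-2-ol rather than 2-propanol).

The parent chain contains 5 carbons (pentane).
Both numbering directions give the same locant set; either may be used.
That gives a methyl group at C-3.
The name is 3-methylpentane.

3-methylpentane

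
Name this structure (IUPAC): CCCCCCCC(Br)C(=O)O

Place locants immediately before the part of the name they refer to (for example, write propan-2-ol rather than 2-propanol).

2-bromononanoic acid

The longest chain bearing the –COOH group is 9 carbons long (nonane).
The principal characteristic group is a carboxylic acid (terminal –COOH), named with the suffix -oic acid.
Number the chain so that the carboxylic acid carbon is C-1 by definition.
With this numbering: a bromo group at C-2.
The name is 2-bromononanoic acid.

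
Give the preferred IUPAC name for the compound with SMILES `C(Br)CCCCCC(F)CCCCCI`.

12-bromo-6-fluoro-1-iodododecane

The longest carbon chain is 12 atoms: the parent is dodecane.
The numbering direction is chosen so that the substituent locant set {1,6,12} is lower than {1,7,12} at the first point of difference.
That gives a bromo group at C-12; a fluoro group at C-6; an iodo group at C-1.
Prefixes are listed alphabetically: bromo, fluoro, iodo.
Assembling the pieces gives 12-bromo-6-fluoro-1-iodododecane.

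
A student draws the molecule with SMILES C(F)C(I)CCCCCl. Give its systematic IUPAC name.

6-chloro-1-fluoro-2-iodohexane

The parent chain contains 6 carbons (hexane).
Number the chain so that the substituent locant set {1,2,6} is lower than {1,5,6} at the first point of difference.
This places a chloro group at C-6; a fluoro group at C-1; an iodo group at C-2.
Prefixes are listed alphabetically: chloro, fluoro, iodo.
Putting it together: 6-chloro-1-fluoro-2-iodohexane.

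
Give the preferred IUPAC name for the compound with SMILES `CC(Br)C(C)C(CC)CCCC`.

2-bromo-4-ethyl-3-methyloctane

The longest continuous carbon chain has 8 atoms, so the parent hydride is octane.
The numbering direction is chosen so that the substituent locant set {2,3,4} is lower than {5,6,7} at the first point of difference.
That gives a bromo group at C-2; an ethyl group at C-4; a methyl group at C-3.
Prefixes are listed alphabetically: bromo, ethyl, methyl.
Putting it together: 2-bromo-4-ethyl-3-methyloctane.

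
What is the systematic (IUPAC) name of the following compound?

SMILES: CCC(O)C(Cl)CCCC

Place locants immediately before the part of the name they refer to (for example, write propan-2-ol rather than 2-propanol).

4-chlorooctan-3-ol

The longest chain bearing the –OH group is 8 carbons long (octane).
The highest-priority functional group is an alcohol (–OH), so the name ends in -ol.
Number the chain so that numbering from this end puts the hydroxyl group at C-3 rather than C-6.
That gives the hydroxyl at C-3; a chloro group at C-4.
Assembling the pieces gives 4-chlorooctan-3-ol.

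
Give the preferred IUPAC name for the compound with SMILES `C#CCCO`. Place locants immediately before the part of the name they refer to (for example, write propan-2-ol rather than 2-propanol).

The longest chain bearing the –OH group and the multiple bond is 4 carbons long (butane).
An alcohol (–OH) is the principal characteristic group, giving the suffix -ol.
A C≡C triple bond in the chain gives the infix -yne-.
Number the chain so that numbering from this end puts the hydroxyl group at C-1 rather than C-4.
This places the hydroxyl at C-1; the triple bond between C-3 and C-4.
Putting it together: but-3-yn-1-ol.

but-3-yn-1-ol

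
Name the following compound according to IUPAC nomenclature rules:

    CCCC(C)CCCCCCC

4-methylundecane

The longest carbon chain is 11 atoms: the parent is undecane.
Number the chain so that the substituent locant set {4} is lower than {8} at the first point of difference.
With this numbering: a methyl group at C-4.
Putting it together: 4-methylundecane.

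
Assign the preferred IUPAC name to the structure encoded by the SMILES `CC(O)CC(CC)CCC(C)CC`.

Counting along the main chain through the –OH group gives 9 carbons: the parent is nonane.
The highest-priority functional group is an alcohol (–OH), so the name ends in -ol.
Choose the numbering such that numbering from this end puts the hydroxyl group at C-2 rather than C-8.
This places the hydroxyl at C-2; an ethyl group at C-4; a methyl group at C-7.
Substituent prefixes are cited in alphabetical order (multiplying prefixes like di-/tri- are ignored for ordering).
Assembling the pieces gives 4-ethyl-7-methylnonan-2-ol.

4-ethyl-7-methylnonan-2-ol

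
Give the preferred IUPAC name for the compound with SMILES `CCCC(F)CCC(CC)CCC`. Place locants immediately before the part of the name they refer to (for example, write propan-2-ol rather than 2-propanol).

4-ethyl-7-fluorodecane

The parent chain contains 10 carbons (decane).
The numbering direction is chosen so that the locant sets are identical either way, so the alphabetically earlier ethyl substituent takes the lower locant (4 rather than 7).
With this numbering: an ethyl group at C-4; a fluoro group at C-7.
The substituents are ordered alphabetically, ignoring any di-/tri- multipliers.
The name is 4-ethyl-7-fluorodecane.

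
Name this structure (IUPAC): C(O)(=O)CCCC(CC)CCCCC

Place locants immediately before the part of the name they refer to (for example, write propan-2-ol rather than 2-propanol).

5-ethyldecanoic acid

The longest chain bearing the –COOH group is 10 carbons long (decane).
The principal characteristic group is a carboxylic acid (terminal –COOH), named with the suffix -oic acid.
Number the chain so that the carboxylic acid carbon is C-1 by definition.
With this numbering: an ethyl group at C-5.
Assembling the pieces gives 5-ethyldecanoic acid.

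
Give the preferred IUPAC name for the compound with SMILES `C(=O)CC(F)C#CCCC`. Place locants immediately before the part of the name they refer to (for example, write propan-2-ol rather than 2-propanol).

Counting along the main chain through the –CHO group and the multiple bond gives 8 carbons: the parent is octane.
An aldehyde (terminal –CHO) is the principal characteristic group, giving the suffix -al.
A C≡C triple bond in the chain gives the infix -yne-.
The numbering direction is chosen so that the aldehyde carbon is C-1 by definition.
That gives the triple bond between C-4 and C-5; a fluoro group at C-3.
Assembling the pieces gives 3-fluorooct-4-ynal.

3-fluorooct-4-ynal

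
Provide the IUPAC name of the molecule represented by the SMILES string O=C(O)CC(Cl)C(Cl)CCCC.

3,4-dichlorooctanoic acid

The longest carbon chain that includes the –COOH group has 8 carbons, so the parent hydride is octane.
The principal characteristic group is a carboxylic acid (terminal –COOH), named with the suffix -oic acid.
Number the chain so that the carboxylic acid carbon is C-1 by definition.
This places chloro groups at C-3 and C-4.
The name is 3,4-dichlorooctanoic acid.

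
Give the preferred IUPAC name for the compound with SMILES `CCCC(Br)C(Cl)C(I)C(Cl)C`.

The longest continuous carbon chain has 8 atoms, so the parent hydride is octane.
The numbering direction is chosen so that the substituent locant set {2,3,4,5} is lower than {4,5,6,7} at the first point of difference.
This places a bromo group at C-5; chloro groups at C-2 and C-4; an iodo group at C-3.
The substituents are ordered alphabetically, ignoring any di-/tri- multipliers.
The name is 5-bromo-2,4-dichloro-3-iodooctane.

5-bromo-2,4-dichloro-3-iodooctane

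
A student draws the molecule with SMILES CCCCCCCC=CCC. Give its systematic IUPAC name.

undec-3-ene

The longest carbon chain that includes the multiple bond has 11 carbons, so the parent hydride is undecane.
There is one C=C double bond, indicated by the ending -ene.
Number the chain so that numbering from this end puts the double bond at C-3 rather than C-8.
This places the double bond between C-3 and C-4.
Assembling the pieces gives undec-3-ene.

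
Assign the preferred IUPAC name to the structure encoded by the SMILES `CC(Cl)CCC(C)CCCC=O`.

8-chloro-5-methylnonanal

The longest carbon chain that includes the –CHO group has 9 carbons, so the parent hydride is nonane.
The highest-priority functional group is an aldehyde (terminal –CHO), so the name ends in -al.
Number the chain so that the aldehyde carbon is C-1 by definition.
That gives a chloro group at C-8; a methyl group at C-5.
Substituent prefixes are cited in alphabetical order (multiplying prefixes like di-/tri- are ignored for ordering).
Putting it together: 8-chloro-5-methylnonanal.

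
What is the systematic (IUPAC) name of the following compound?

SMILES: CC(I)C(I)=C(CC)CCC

4-ethyl-2,3-diiodohept-3-ene

Counting along the main chain through the multiple bond gives 7 carbons: the parent is heptane.
A C=C double bond in the chain gives the infix -ene-.
Choose the numbering such that numbering from this end puts the double bond at C-3 rather than C-4.
With this numbering: the double bond between C-3 and C-4; an ethyl group at C-4; iodo groups at C-2 and C-3.
The substituents are ordered alphabetically, ignoring any di-/tri- multipliers.
The name is 4-ethyl-2,3-diiodohept-3-ene.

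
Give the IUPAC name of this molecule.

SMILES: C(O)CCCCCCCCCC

undecan-1-ol

Counting along the main chain through the –OH group gives 11 carbons: the parent is undecane.
The highest-priority functional group is an alcohol (–OH), so the name ends in -ol.
Number the chain so that numbering from this end puts the hydroxyl group at C-1 rather than C-11.
With this numbering: the hydroxyl at C-1.
Assembling the pieces gives undecan-1-ol.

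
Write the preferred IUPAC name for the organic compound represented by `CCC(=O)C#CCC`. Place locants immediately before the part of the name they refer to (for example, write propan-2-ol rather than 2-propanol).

hept-4-yn-3-one

The longest chain bearing the carbonyl and the multiple bond is 7 carbons long (heptane).
A ketone (C=O on an internal carbon) is the principal characteristic group, giving the suffix -one.
The chain contains a C≡C triple bond, so the unsaturation ending is -yne.
Choose the numbering such that numbering from this end puts the carbonyl group at C-3 rather than C-5.
That gives the carbonyl at C-3; the triple bond between C-4 and C-5.
The name is hept-4-yn-3-one.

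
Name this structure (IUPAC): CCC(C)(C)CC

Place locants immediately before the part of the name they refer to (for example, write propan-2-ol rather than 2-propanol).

The longest continuous carbon chain has 5 atoms, so the parent hydride is pentane.
Both numbering directions give the same locant set; either may be used.
That gives two methyl groups at C-3.
Putting it together: 3,3-dimethylpentane.

3,3-dimethylpentane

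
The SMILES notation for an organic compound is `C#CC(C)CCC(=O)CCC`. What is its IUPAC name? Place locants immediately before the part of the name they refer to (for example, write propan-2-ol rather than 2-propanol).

7-methylnon-8-yn-4-one

The longest carbon chain that includes the carbonyl and the multiple bond has 9 carbons, so the parent hydride is nonane.
A ketone (C=O on an internal carbon) is the principal characteristic group, giving the suffix -one.
There is one C≡C triple bond, indicated by the ending -yne.
The numbering direction is chosen so that numbering from this end puts the carbonyl group at C-4 rather than C-6.
This places the carbonyl at C-4; the triple bond between C-8 and C-9; a methyl group at C-7.
Putting it together: 7-methylnon-8-yn-4-one.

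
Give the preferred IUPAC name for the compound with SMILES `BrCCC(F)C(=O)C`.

5-bromo-3-fluoropentan-2-one

Counting along the main chain through the carbonyl gives 5 carbons: the parent is pentane.
A ketone (C=O on an internal carbon) is the principal characteristic group, giving the suffix -one.
Choose the numbering such that numbering from this end puts the carbonyl group at C-2 rather than C-4.
That gives the carbonyl at C-2; a bromo group at C-5; a fluoro group at C-3.
Prefixes are listed alphabetically: bromo, fluoro.
The name is 5-bromo-3-fluoropentan-2-one.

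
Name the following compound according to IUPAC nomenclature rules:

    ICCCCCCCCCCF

1-fluoro-10-iododecane

The longest continuous carbon chain has 10 atoms, so the parent hydride is decane.
The numbering direction is chosen so that the locant sets are identical either way, so the alphabetically earlier fluoro substituent takes the lower locant (1 rather than 10).
This places a fluoro group at C-1; an iodo group at C-10.
The substituents are ordered alphabetically, ignoring any di-/tri- multipliers.
The name is 1-fluoro-10-iododecane.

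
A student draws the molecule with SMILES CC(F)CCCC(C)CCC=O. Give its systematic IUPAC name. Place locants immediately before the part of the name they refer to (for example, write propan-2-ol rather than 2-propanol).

The longest carbon chain that includes the –CHO group has 9 carbons, so the parent hydride is nonane.
An aldehyde (terminal –CHO) is the principal characteristic group, giving the suffix -al.
Choose the numbering such that the aldehyde carbon is C-1 by definition.
That gives a fluoro group at C-8; a methyl group at C-4.
The substituents are ordered alphabetically, ignoring any di-/tri- multipliers.
Assembling the pieces gives 8-fluoro-4-methylnonanal.

8-fluoro-4-methylnonanal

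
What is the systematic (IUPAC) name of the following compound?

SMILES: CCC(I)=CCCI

1,4-diiodohex-3-ene

The longest carbon chain that includes the multiple bond has 6 carbons, so the parent hydride is hexane.
The chain contains a C=C double bond, so the unsaturation ending is -ene.
The numbering direction is chosen so that the substituent locant set {1,4} is lower than {3,6} at the first point of difference.
With this numbering: the double bond between C-3 and C-4; iodo groups at C-1 and C-4.
Assembling the pieces gives 1,4-diiodohex-3-ene.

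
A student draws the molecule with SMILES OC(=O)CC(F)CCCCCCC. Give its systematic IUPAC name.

The longest carbon chain that includes the –COOH group has 10 carbons, so the parent hydride is decane.
The highest-priority functional group is a carboxylic acid (terminal –COOH), so the name ends in -oic acid.
Choose the numbering such that the carboxylic acid carbon is C-1 by definition.
That gives a fluoro group at C-3.
The name is 3-fluorodecanoic acid.

3-fluorodecanoic acid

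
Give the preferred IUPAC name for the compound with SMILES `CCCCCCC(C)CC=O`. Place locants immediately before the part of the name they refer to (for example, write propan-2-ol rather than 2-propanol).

The longest chain bearing the –CHO group is 9 carbons long (nonane).
The highest-priority functional group is an aldehyde (terminal –CHO), so the name ends in -al.
The numbering direction is chosen so that the aldehyde carbon is C-1 by definition.
That gives a methyl group at C-3.
Putting it together: 3-methylnonanal.

3-methylnonanal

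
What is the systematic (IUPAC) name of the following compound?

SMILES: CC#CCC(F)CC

Counting along the main chain through the multiple bond gives 7 carbons: the parent is heptane.
A C≡C triple bond in the chain gives the infix -yne-.
Choose the numbering such that numbering from this end puts the triple bond at C-2 rather than C-5.
With this numbering: the triple bond between C-2 and C-3; a fluoro group at C-5.
Putting it together: 5-fluorohept-2-yne.

5-fluorohept-2-yne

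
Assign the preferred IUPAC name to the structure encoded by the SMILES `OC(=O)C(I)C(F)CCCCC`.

3-fluoro-2-iodooctanoic acid

The longest chain bearing the –COOH group is 8 carbons long (octane).
A carboxylic acid (terminal –COOH) is the principal characteristic group, giving the suffix -oic acid.
Choose the numbering such that the carboxylic acid carbon is C-1 by definition.
With this numbering: a fluoro group at C-3; an iodo group at C-2.
Prefixes are listed alphabetically: fluoro, iodo.
Putting it together: 3-fluoro-2-iodooctanoic acid.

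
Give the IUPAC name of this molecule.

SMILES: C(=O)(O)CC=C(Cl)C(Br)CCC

5-bromo-4-chlorooct-3-enoic acid

Counting along the main chain through the –COOH group and the multiple bond gives 8 carbons: the parent is octane.
The highest-priority functional group is a carboxylic acid (terminal –COOH), so the name ends in -oic acid.
There is one C=C double bond, indicated by the ending -ene.
Choose the numbering such that the carboxylic acid carbon is C-1 by definition.
With this numbering: the double bond between C-3 and C-4; a bromo group at C-5; a chloro group at C-4.
Substituent prefixes are cited in alphabetical order (multiplying prefixes like di-/tri- are ignored for ordering).
Putting it together: 5-bromo-4-chlorooct-3-enoic acid.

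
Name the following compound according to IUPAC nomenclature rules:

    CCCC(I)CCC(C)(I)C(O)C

The longest carbon chain that includes the –OH group has 9 carbons, so the parent hydride is nonane.
An alcohol (–OH) is the principal characteristic group, giving the suffix -ol.
Number the chain so that numbering from this end puts the hydroxyl group at C-2 rather than C-8.
This places the hydroxyl at C-2; iodo groups at C-3 and C-6; a methyl group at C-3.
Prefixes are listed alphabetically: iodo, methyl.
The name is 3,6-diiodo-3-methylnonan-2-ol.

3,6-diiodo-3-methylnonan-2-ol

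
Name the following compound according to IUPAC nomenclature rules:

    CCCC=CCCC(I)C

8-iodonon-4-ene

Counting along the main chain through the multiple bond gives 9 carbons: the parent is nonane.
The chain contains a C=C double bond, so the unsaturation ending is -ene.
Choose the numbering such that numbering from this end puts the double bond at C-4 rather than C-5.
This places the double bond between C-4 and C-5; an iodo group at C-8.
Putting it together: 8-iodonon-4-ene.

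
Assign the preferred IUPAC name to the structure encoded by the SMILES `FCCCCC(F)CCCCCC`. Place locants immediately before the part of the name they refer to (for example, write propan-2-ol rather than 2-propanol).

1,5-difluoroundecane

The longest carbon chain is 11 atoms: the parent is undecane.
The numbering direction is chosen so that the substituent locant set {1,5} is lower than {7,11} at the first point of difference.
With this numbering: fluoro groups at C-1 and C-5.
The name is 1,5-difluoroundecane.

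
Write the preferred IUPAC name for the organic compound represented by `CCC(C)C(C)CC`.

3,4-dimethylhexane

The longest carbon chain is 6 atoms: the parent is hexane.
Both numbering directions give the same locant set; either may be used.
That gives methyl groups at C-3 and C-4.
The name is 3,4-dimethylhexane.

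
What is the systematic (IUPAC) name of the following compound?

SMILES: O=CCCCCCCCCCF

10-fluorodecanal

Counting along the main chain through the –CHO group gives 10 carbons: the parent is decane.
The principal characteristic group is an aldehyde (terminal –CHO), named with the suffix -al.
Choose the numbering such that the aldehyde carbon is C-1 by definition.
With this numbering: a fluoro group at C-10.
Assembling the pieces gives 10-fluorodecanal.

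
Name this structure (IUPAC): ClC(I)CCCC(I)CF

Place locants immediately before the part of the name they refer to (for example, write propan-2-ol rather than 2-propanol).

1-chloro-6-fluoro-1,5-diiodohexane

The parent chain contains 6 carbons (hexane).
Number the chain so that the substituent locant set {1,1,5,6} is lower than {1,2,6,6} at the first point of difference.
With this numbering: a chloro group at C-1; a fluoro group at C-6; iodo groups at C-1 and C-5.
Prefixes are listed alphabetically: chloro, fluoro, iodo.
Putting it together: 1-chloro-6-fluoro-1,5-diiodohexane.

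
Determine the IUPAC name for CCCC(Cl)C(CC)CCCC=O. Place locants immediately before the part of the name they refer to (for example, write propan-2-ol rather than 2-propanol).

The longest carbon chain that includes the –CHO group has 9 carbons, so the parent hydride is nonane.
The highest-priority functional group is an aldehyde (terminal –CHO), so the name ends in -al.
The numbering direction is chosen so that the aldehyde carbon is C-1 by definition.
This places a chloro group at C-6; an ethyl group at C-5.
Substituent prefixes are cited in alphabetical order (multiplying prefixes like di-/tri- are ignored for ordering).
Assembling the pieces gives 6-chloro-5-ethylnonanal.

6-chloro-5-ethylnonanal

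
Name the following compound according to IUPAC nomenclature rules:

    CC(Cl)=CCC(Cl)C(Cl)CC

The longest chain bearing the multiple bond is 8 carbons long (octane).
The chain contains a C=C double bond, so the unsaturation ending is -ene.
The numbering direction is chosen so that numbering from this end puts the double bond at C-2 rather than C-6.
With this numbering: the double bond between C-2 and C-3; chloro groups at C-2 and C-5 and C-6.
The name is 2,5,6-trichlorooct-2-ene.

2,5,6-trichlorooct-2-ene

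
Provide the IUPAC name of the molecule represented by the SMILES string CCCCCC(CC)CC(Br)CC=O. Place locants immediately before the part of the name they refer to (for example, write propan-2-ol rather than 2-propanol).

3-bromo-5-ethyldecanal

The longest chain bearing the –CHO group is 10 carbons long (decane).
The principal characteristic group is an aldehyde (terminal –CHO), named with the suffix -al.
The numbering direction is chosen so that the aldehyde carbon is C-1 by definition.
This places a bromo group at C-3; an ethyl group at C-5.
Substituent prefixes are cited in alphabetical order (multiplying prefixes like di-/tri- are ignored for ordering).
Assembling the pieces gives 3-bromo-5-ethyldecanal.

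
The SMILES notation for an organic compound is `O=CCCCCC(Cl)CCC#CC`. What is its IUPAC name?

Counting along the main chain through the –CHO group and the multiple bond gives 11 carbons: the parent is undecane.
The principal characteristic group is an aldehyde (terminal –CHO), named with the suffix -al.
The chain contains a C≡C triple bond, so the unsaturation ending is -yne.
Choose the numbering such that the aldehyde carbon is C-1 by definition.
With this numbering: the triple bond between C-9 and C-10; a chloro group at C-6.
Assembling the pieces gives 6-chloroundec-9-ynal.

6-chloroundec-9-ynal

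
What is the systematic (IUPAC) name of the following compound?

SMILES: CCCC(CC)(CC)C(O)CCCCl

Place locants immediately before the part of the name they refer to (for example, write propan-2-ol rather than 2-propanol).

The longest chain bearing the –OH group is 8 carbons long (octane).
The highest-priority functional group is an alcohol (–OH), so the name ends in -ol.
The numbering direction is chosen so that numbering from this end puts the hydroxyl group at C-4 rather than C-5.
That gives the hydroxyl at C-4; a chloro group at C-1; two ethyl groups at C-5.
Prefixes are listed alphabetically: chloro, ethyl.
Putting it together: 1-chloro-5,5-diethyloctan-4-ol.

1-chloro-5,5-diethyloctan-4-ol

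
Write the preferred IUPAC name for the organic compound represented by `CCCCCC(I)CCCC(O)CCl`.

1-chloro-6-iodoundecan-2-ol

The longest chain bearing the –OH group is 11 carbons long (undecane).
The principal characteristic group is an alcohol (–OH), named with the suffix -ol.
Number the chain so that numbering from this end puts the hydroxyl group at C-2 rather than C-10.
With this numbering: the hydroxyl at C-2; a chloro group at C-1; an iodo group at C-6.
The substituents are ordered alphabetically, ignoring any di-/tri- multipliers.
Putting it together: 1-chloro-6-iodoundecan-2-ol.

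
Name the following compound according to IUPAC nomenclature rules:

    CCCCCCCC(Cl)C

The parent chain contains 9 carbons (nonane).
Choose the numbering such that the substituent locant set {2} is lower than {8} at the first point of difference.
That gives a chloro group at C-2.
Assembling the pieces gives 2-chlorononane.

2-chlorononane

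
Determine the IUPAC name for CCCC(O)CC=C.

hept-1-en-4-ol

The longest chain bearing the –OH group and the multiple bond is 7 carbons long (heptane).
An alcohol (–OH) is the principal characteristic group, giving the suffix -ol.
The chain contains a C=C double bond, so the unsaturation ending is -ene.
Number the chain so that numbering from this end puts the double bond at C-1 rather than C-6.
This places the hydroxyl at C-4; the double bond between C-1 and C-2.
Assembling the pieces gives hept-1-en-4-ol.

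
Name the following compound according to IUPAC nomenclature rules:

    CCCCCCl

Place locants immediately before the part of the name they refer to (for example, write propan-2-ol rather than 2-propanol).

The longest carbon chain is 5 atoms: the parent is pentane.
The numbering direction is chosen so that the substituent locant set {1} is lower than {5} at the first point of difference.
This places a chloro group at C-1.
The name is 1-chloropentane.

1-chloropentane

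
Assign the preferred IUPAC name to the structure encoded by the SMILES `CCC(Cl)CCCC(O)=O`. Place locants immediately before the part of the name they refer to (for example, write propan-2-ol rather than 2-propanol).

The longest chain bearing the –COOH group is 7 carbons long (heptane).
The principal characteristic group is a carboxylic acid (terminal –COOH), named with the suffix -oic acid.
Choose the numbering such that the carboxylic acid carbon is C-1 by definition.
That gives a chloro group at C-5.
The name is 5-chloroheptanoic acid.

5-chloroheptanoic acid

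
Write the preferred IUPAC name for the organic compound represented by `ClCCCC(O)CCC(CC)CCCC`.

1-chloro-7-ethylundecan-4-ol

The longest carbon chain that includes the –OH group has 11 carbons, so the parent hydride is undecane.
An alcohol (–OH) is the principal characteristic group, giving the suffix -ol.
The numbering direction is chosen so that numbering from this end puts the hydroxyl group at C-4 rather than C-8.
This places the hydroxyl at C-4; a chloro group at C-1; an ethyl group at C-7.
Substituent prefixes are cited in alphabetical order (multiplying prefixes like di-/tri- are ignored for ordering).
The name is 1-chloro-7-ethylundecan-4-ol.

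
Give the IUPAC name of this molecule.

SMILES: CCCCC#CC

hept-2-yne

The longest carbon chain that includes the multiple bond has 7 carbons, so the parent hydride is heptane.
A C≡C triple bond in the chain gives the infix -yne-.
Choose the numbering such that numbering from this end puts the triple bond at C-2 rather than C-5.
With this numbering: the triple bond between C-2 and C-3.
Assembling the pieces gives hept-2-yne.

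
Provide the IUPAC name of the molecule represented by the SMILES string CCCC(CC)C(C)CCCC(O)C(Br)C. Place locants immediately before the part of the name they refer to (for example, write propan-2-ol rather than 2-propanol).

2-bromo-8-ethyl-7-methylundecan-3-ol

The longest carbon chain that includes the –OH group has 11 carbons, so the parent hydride is undecane.
The principal characteristic group is an alcohol (–OH), named with the suffix -ol.
Choose the numbering such that numbering from this end puts the hydroxyl group at C-3 rather than C-9.
With this numbering: the hydroxyl at C-3; a bromo group at C-2; an ethyl group at C-8; a methyl group at C-7.
Substituent prefixes are cited in alphabetical order (multiplying prefixes like di-/tri- are ignored for ordering).
Assembling the pieces gives 2-bromo-8-ethyl-7-methylundecan-3-ol.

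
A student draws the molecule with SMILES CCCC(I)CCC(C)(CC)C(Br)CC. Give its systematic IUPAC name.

The parent chain contains 10 carbons (decane).
Number the chain so that the substituent locant set {3,4,4,7} is lower than {4,7,7,8} at the first point of difference.
That gives a bromo group at C-3; an ethyl group at C-4; an iodo group at C-7; a methyl group at C-4.
Prefixes are listed alphabetically: bromo, ethyl, iodo, methyl.
The name is 3-bromo-4-ethyl-7-iodo-4-methyldecane.

3-bromo-4-ethyl-7-iodo-4-methyldecane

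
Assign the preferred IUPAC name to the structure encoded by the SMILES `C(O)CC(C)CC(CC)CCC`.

Counting along the main chain through the –OH group gives 8 carbons: the parent is octane.
The highest-priority functional group is an alcohol (–OH), so the name ends in -ol.
Number the chain so that numbering from this end puts the hydroxyl group at C-1 rather than C-8.
This places the hydroxyl at C-1; an ethyl group at C-5; a methyl group at C-3.
Prefixes are listed alphabetically: ethyl, methyl.
The name is 5-ethyl-3-methyloctan-1-ol.

5-ethyl-3-methyloctan-1-ol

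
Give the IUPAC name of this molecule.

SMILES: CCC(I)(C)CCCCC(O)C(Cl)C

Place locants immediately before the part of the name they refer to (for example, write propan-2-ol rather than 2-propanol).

The longest chain bearing the –OH group is 10 carbons long (decane).
The highest-priority functional group is an alcohol (–OH), so the name ends in -ol.
Number the chain so that numbering from this end puts the hydroxyl group at C-3 rather than C-8.
That gives the hydroxyl at C-3; a chloro group at C-2; an iodo group at C-8; a methyl group at C-8.
The substituents are ordered alphabetically, ignoring any di-/tri- multipliers.
Assembling the pieces gives 2-chloro-8-iodo-8-methyldecan-3-ol.

2-chloro-8-iodo-8-methyldecan-3-ol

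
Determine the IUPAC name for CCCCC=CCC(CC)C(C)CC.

Counting along the main chain through the multiple bond gives 11 carbons: the parent is undecane.
The chain contains a C=C double bond, so the unsaturation ending is -ene.
Choose the numbering such that numbering from this end puts the double bond at C-5 rather than C-6.
With this numbering: the double bond between C-5 and C-6; an ethyl group at C-8; a methyl group at C-9.
Prefixes are listed alphabetically: ethyl, methyl.
The name is 8-ethyl-9-methylundec-5-ene.

8-ethyl-9-methylundec-5-ene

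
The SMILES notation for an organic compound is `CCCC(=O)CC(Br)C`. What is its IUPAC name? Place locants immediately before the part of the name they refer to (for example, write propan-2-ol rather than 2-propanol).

2-bromoheptan-4-one

The longest carbon chain that includes the carbonyl has 7 carbons, so the parent hydride is heptane.
A ketone (C=O on an internal carbon) is the principal characteristic group, giving the suffix -one.
The numbering direction is chosen so that the substituent locant set {2} is lower than {6} at the first point of difference.
With this numbering: the carbonyl at C-4; a bromo group at C-2.
Assembling the pieces gives 2-bromoheptan-4-one.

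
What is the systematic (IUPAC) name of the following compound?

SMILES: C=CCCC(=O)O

pent-4-enoic acid

The longest chain bearing the –COOH group and the multiple bond is 5 carbons long (pentane).
A carboxylic acid (terminal –COOH) is the principal characteristic group, giving the suffix -oic acid.
The chain contains a C=C double bond, so the unsaturation ending is -ene.
Choose the numbering such that the carboxylic acid carbon is C-1 by definition.
This places the double bond between C-4 and C-5.
Putting it together: pent-4-enoic acid.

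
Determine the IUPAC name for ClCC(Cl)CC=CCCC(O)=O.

The longest chain bearing the –COOH group and the multiple bond is 8 carbons long (octane).
A carboxylic acid (terminal –COOH) is the principal characteristic group, giving the suffix -oic acid.
A C=C double bond in the chain gives the infix -ene-.
Number the chain so that the carboxylic acid carbon is C-1 by definition.
This places the double bond between C-4 and C-5; chloro groups at C-7 and C-8.
The name is 7,8-dichlorooct-4-enoic acid.

7,8-dichlorooct-4-enoic acid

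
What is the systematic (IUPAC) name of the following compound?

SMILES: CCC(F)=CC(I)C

4-fluoro-2-iodohex-3-ene

The longest carbon chain that includes the multiple bond has 6 carbons, so the parent hydride is hexane.
There is one C=C double bond, indicated by the ending -ene.
The numbering direction is chosen so that the substituent locant set {2,4} is lower than {3,5} at the first point of difference.
This places the double bond between C-3 and C-4; a fluoro group at C-4; an iodo group at C-2.
Prefixes are listed alphabetically: fluoro, iodo.
Assembling the pieces gives 4-fluoro-2-iodohex-3-ene.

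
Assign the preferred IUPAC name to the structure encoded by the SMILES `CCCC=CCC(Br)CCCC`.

7-bromoundec-4-ene

The longest carbon chain that includes the multiple bond has 11 carbons, so the parent hydride is undecane.
A C=C double bond in the chain gives the infix -ene-.
Choose the numbering such that numbering from this end puts the double bond at C-4 rather than C-7.
With this numbering: the double bond between C-4 and C-5; a bromo group at C-7.
The name is 7-bromoundec-4-ene.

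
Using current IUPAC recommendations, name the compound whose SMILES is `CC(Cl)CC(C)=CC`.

The longest carbon chain that includes the multiple bond has 6 carbons, so the parent hydride is hexane.
There is one C=C double bond, indicated by the ending -ene.
Number the chain so that numbering from this end puts the double bond at C-2 rather than C-4.
This places the double bond between C-2 and C-3; a chloro group at C-5; a methyl group at C-3.
Substituent prefixes are cited in alphabetical order (multiplying prefixes like di-/tri- are ignored for ordering).
Putting it together: 5-chloro-3-methylhex-2-ene.

5-chloro-3-methylhex-2-ene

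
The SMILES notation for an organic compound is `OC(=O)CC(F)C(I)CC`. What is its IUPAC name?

The longest chain bearing the –COOH group is 6 carbons long (hexane).
A carboxylic acid (terminal –COOH) is the principal characteristic group, giving the suffix -oic acid.
The numbering direction is chosen so that the carboxylic acid carbon is C-1 by definition.
That gives a fluoro group at C-3; an iodo group at C-4.
Substituent prefixes are cited in alphabetical order (multiplying prefixes like di-/tri- are ignored for ordering).
Putting it together: 3-fluoro-4-iodohexanoic acid.

3-fluoro-4-iodohexanoic acid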